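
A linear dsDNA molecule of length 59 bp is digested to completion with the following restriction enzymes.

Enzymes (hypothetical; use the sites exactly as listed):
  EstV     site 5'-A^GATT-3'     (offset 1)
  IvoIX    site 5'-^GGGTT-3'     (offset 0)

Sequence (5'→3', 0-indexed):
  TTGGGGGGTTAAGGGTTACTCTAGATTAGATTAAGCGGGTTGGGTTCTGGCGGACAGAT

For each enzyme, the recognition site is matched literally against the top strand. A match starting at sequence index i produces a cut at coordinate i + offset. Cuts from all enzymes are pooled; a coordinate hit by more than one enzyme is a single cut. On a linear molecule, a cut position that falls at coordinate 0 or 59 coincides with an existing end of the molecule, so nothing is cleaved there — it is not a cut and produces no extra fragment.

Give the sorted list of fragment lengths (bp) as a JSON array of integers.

Scan for sites:
  EstV (AGATT, off=1): starts [22, 27] → cuts [23, 28]
  IvoIX (GGGTT, off=0): starts [5, 12, 36, 41] → cuts [5, 12, 36, 41]

All cut coordinates (distinct, sorted): [5, 12, 23, 28, 36, 41]

Fragment lengths:
  [0,5): 5 bp
  [5,12): 7 bp
  [12,23): 11 bp
  [23,28): 5 bp
  [28,36): 8 bp
  [36,41): 5 bp
  [41,59): 18 bp

[5,5,5,7,8,11,18]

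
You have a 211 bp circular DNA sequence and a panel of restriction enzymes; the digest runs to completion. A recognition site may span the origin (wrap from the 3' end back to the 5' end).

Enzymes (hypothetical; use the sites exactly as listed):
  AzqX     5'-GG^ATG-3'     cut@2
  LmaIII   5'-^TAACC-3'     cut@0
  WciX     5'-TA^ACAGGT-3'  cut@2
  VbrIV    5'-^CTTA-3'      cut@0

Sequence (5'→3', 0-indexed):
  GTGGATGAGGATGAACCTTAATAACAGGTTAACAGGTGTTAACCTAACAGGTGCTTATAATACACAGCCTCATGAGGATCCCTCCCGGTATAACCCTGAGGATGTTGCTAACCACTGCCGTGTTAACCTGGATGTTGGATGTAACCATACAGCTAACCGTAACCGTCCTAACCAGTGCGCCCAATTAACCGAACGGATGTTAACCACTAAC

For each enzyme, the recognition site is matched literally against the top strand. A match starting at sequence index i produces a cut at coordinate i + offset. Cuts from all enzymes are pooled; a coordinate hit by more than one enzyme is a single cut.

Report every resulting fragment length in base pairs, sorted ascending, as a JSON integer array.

[3,4,6,6,6,7,7,7,7,7,8,8,8,9,11,11,12,15,15,17,37]

Per-enzyme occurrences:
  AzqX GGATG/2: at [2, 8, 99, 129, 136, 194] ⇒ [4, 10, 101, 131, 138, 196]
  LmaIII TAACC/0: at [39, 90, 108, 123, 141, 153, 159, 168, 185, 200] ⇒ [39, 90, 108, 123, 141, 153, 159, 168, 185, 200]
  WciX TAACAGGT/2: at [21, 29, 44] ⇒ [23, 31, 46]
  VbrIV CTTA/0: at [16, 53] ⇒ [16, 53]

All cut coordinates (distinct, sorted): [4, 10, 16, 23, 31, 39, 46, 53, 90, 101, 108, 123, 131, 138, 141, 153, 159, 168, 185, 196, 200]

Fragment lengths:
  4→10: 6 bp
  10→16: 6 bp
  16→23: 7 bp
  23→31: 8 bp
  31→39: 8 bp
  39→46: 7 bp
  46→53: 7 bp
  53→90: 37 bp
  90→101: 11 bp
  101→108: 7 bp
  108→123: 15 bp
  123→131: 8 bp
  131→138: 7 bp
  138→141: 3 bp
  141→153: 12 bp
  153→159: 6 bp
  159→168: 9 bp
  168→185: 17 bp
  185→196: 11 bp
  196→200: 4 bp
  200→4 (wrap): 211-200+4 = 15 bp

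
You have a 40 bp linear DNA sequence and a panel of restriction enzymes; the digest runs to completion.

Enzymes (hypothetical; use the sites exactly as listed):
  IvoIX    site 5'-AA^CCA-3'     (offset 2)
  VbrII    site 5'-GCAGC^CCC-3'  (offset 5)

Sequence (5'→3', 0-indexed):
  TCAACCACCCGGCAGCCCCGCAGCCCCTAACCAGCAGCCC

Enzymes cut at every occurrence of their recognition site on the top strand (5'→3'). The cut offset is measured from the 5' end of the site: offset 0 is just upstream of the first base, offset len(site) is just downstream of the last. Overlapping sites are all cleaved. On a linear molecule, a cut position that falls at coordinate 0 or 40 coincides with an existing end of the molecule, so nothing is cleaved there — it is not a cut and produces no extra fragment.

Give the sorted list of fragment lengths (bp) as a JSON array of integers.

[4,6,8,10,12]

Scan for sites:
  IvoIX AACCA/2: at [2, 28] ⇒ [4, 30]
  VbrII GCAGCCCC/5: at [11, 19] ⇒ [16, 24]

All cut coordinates (distinct, sorted): [4, 16, 24, 30]

Fragment lengths:
  [0,4): 4 bp
  [4,16): 12 bp
  [16,24): 8 bp
  [24,30): 6 bp
  [30,40): 10 bp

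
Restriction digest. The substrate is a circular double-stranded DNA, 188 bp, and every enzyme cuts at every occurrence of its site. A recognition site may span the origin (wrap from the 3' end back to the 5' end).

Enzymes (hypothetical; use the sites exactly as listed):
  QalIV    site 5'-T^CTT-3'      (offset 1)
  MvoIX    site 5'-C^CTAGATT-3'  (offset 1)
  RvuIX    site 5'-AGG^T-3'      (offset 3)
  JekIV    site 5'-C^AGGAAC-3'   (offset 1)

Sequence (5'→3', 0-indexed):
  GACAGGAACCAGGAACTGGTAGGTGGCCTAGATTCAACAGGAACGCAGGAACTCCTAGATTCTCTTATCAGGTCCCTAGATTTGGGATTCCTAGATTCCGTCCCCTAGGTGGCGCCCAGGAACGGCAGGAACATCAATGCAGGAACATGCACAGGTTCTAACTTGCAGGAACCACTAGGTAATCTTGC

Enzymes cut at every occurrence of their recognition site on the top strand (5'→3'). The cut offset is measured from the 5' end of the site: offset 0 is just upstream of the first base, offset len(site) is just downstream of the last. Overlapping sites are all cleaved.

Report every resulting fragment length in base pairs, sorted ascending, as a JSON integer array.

Site scan:
  QalIV TCTT/1: at [62, 182] ⇒ [63, 183]
  MvoIX CCTAGATT/1: at [26, 53, 74, 89] ⇒ [27, 54, 75, 90]
  RvuIX AGGT/3: at [20, 69, 106, 152, 176] ⇒ [23, 72, 109, 155, 179]
  JekIV CAGGAAC/1: at [2, 9, 37, 45, 116, 125, 139, 165] ⇒ [3, 10, 38, 46, 117, 126, 140, 166]

All cut coordinates (distinct, sorted): [3, 10, 23, 27, 38, 46, 54, 63, 72, 75, 90, 109, 117, 126, 140, 155, 166, 179, 183]

Fragment lengths:
  3→10: 7 bp
  10→23: 13 bp
  23→27: 4 bp
  27→38: 11 bp
  38→46: 8 bp
  46→54: 8 bp
  54→63: 9 bp
  63→72: 9 bp
  72→75: 3 bp
  75→90: 15 bp
  90→109: 19 bp
  109→117: 8 bp
  117→126: 9 bp
  126→140: 14 bp
  140→155: 15 bp
  155→166: 11 bp
  166→179: 13 bp
  179→183: 4 bp
  183→3 (wrap): 188-183+3 = 8 bp

[3,4,4,7,8,8,8,8,9,9,9,11,11,13,13,14,15,15,19]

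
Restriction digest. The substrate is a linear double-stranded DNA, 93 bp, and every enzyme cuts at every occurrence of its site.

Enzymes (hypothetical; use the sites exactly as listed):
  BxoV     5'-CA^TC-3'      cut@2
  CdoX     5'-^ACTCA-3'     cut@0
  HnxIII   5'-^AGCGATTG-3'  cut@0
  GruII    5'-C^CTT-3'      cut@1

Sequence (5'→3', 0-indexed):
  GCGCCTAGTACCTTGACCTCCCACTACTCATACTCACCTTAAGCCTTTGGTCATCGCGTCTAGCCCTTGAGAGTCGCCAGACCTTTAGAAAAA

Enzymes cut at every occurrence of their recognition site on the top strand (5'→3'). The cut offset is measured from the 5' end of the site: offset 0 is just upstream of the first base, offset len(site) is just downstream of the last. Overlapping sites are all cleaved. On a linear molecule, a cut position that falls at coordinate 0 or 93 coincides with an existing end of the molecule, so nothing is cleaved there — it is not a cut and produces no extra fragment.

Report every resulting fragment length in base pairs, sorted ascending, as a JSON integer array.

[6,6,7,9,11,11,12,14,17]

Site scan:
  BxoV (CATC, off=2): starts [51] → cuts [53]
  CdoX (ACTCA, off=0): starts [25, 31] → cuts [25, 31]
  HnxIII (AGCGATTG, off=0): no sites
  GruII (CCTT, off=1): starts [10, 36, 43, 64, 81] → cuts [11, 37, 44, 65, 82]

All cut coordinates (distinct, sorted): [11, 25, 31, 37, 44, 53, 65, 82]

Fragments:
  [0,11): 11 bp
  [11,25): 14 bp
  [25,31): 6 bp
  [31,37): 6 bp
  [37,44): 7 bp
  [44,53): 9 bp
  [53,65): 12 bp
  [65,82): 17 bp
  [82,93): 11 bp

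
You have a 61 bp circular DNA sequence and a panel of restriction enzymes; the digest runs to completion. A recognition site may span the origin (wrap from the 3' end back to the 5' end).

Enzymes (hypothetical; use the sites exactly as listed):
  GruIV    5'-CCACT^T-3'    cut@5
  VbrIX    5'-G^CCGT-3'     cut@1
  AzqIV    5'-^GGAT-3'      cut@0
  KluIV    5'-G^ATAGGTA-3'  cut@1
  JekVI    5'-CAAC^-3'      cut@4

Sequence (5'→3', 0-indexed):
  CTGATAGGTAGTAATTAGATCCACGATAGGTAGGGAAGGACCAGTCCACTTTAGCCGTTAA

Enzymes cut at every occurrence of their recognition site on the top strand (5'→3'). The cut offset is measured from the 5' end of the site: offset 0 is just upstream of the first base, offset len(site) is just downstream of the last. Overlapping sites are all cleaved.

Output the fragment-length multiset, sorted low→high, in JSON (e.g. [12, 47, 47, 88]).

[4,10,22,25]

Site scan:
  GruIV (CCACTT, off=5): starts [45] → cuts [50]
  VbrIX (GCCGT, off=1): starts [53] → cuts [54]
  AzqIV (GGAT, off=0): no sites
  KluIV (GATAGGTA, off=1): starts [2, 24] → cuts [3, 25]
  JekVI (CAAC, off=4): no sites

All cut coordinates (distinct, sorted): [3, 25, 50, 54]

Fragments:
  3→25: 22 bp
  25→50: 25 bp
  50→54: 4 bp
  54→3 (wrap): 61-54+3 = 10 bp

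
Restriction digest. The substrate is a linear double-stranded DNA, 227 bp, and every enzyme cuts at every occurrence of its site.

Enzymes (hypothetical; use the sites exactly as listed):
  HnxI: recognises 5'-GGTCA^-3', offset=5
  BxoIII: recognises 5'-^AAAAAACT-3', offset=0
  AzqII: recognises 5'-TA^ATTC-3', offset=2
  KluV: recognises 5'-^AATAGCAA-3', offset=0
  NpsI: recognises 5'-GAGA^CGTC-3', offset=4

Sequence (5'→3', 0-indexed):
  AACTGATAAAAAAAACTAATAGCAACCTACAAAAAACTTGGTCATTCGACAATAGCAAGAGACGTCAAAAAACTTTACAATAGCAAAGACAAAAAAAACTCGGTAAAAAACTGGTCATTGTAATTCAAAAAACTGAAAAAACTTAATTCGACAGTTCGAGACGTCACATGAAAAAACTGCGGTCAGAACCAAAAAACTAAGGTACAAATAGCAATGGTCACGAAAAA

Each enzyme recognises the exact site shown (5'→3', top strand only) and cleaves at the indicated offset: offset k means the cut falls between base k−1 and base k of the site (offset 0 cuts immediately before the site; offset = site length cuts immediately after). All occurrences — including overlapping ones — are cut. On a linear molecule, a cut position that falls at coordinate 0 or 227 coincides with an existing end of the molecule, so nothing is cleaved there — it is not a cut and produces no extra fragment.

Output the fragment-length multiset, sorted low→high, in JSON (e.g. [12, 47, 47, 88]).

[4,4,5,5,6,7,8,9,9,9,10,12,12,12,13,13,14,14,14,15,16,16]

Site scan:
  HnxI GGTCA/5: at [39, 112, 180, 215] ⇒ [44, 117, 185, 220]
  BxoIII AAAAAACT/0: at [9, 30, 66, 92, 104, 126, 135, 170, 190] ⇒ [9, 30, 66, 92, 104, 126, 135, 170, 190]
  AzqII TAATTC/2: at [120, 143] ⇒ [122, 145]
  KluV AATAGCAA/0: at [17, 50, 78, 206] ⇒ [17, 50, 78, 206]
  NpsI GAGACGTC/4: at [58, 157] ⇒ [62, 161]

Pooled cuts: [9, 17, 30, 44, 50, 62, 66, 78, 92, 104, 117, 122, 126, 135, 145, 161, 170, 185, 190, 206, 220]

Fragments:
  [0,9): 9 bp
  [9,17): 8 bp
  [17,30): 13 bp
  [30,44): 14 bp
  [44,50): 6 bp
  [50,62): 12 bp
  [62,66): 4 bp
  [66,78): 12 bp
  [78,92): 14 bp
  [92,104): 12 bp
  [104,117): 13 bp
  [117,122): 5 bp
  [122,126): 4 bp
  [126,135): 9 bp
  [135,145): 10 bp
  [145,161): 16 bp
  [161,170): 9 bp
  [170,185): 15 bp
  [185,190): 5 bp
  [190,206): 16 bp
  [206,220): 14 bp
  [220,227): 7 bp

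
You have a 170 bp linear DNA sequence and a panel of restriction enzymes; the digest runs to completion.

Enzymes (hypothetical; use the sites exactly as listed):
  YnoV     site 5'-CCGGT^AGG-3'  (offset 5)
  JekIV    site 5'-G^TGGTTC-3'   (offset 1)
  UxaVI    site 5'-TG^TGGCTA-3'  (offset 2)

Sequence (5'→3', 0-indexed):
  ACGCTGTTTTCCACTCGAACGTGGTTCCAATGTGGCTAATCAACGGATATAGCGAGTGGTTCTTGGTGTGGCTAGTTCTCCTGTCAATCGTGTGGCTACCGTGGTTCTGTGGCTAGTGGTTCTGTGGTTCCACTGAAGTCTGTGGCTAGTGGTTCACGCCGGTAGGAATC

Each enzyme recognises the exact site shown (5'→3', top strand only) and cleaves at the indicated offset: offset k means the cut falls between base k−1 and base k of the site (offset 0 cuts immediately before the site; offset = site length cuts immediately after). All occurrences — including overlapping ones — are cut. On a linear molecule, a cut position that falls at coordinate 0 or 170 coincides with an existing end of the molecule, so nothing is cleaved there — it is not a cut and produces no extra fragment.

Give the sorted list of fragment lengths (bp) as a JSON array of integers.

[7,7,7,8,8,9,11,12,14,18,21,24,24]

Site scan:
  YnoV (CCGGTAGG, off=5): starts [158] → cuts [163]
  JekIV (GTGGTTC, off=1): starts [20, 55, 100, 115, 123, 148] → cuts [21, 56, 101, 116, 124, 149]
  UxaVI (TGTGGCTA, off=2): starts [30, 66, 90, 107, 140] → cuts [32, 68, 92, 109, 142]

All cut coordinates (distinct, sorted): [21, 32, 56, 68, 92, 101, 109, 116, 124, 142, 149, 163]

Fragment lengths:
  [0,21): 21 bp
  [21,32): 11 bp
  [32,56): 24 bp
  [56,68): 12 bp
  [68,92): 24 bp
  [92,101): 9 bp
  [101,109): 8 bp
  [109,116): 7 bp
  [116,124): 8 bp
  [124,142): 18 bp
  [142,149): 7 bp
  [149,163): 14 bp
  [163,170): 7 bp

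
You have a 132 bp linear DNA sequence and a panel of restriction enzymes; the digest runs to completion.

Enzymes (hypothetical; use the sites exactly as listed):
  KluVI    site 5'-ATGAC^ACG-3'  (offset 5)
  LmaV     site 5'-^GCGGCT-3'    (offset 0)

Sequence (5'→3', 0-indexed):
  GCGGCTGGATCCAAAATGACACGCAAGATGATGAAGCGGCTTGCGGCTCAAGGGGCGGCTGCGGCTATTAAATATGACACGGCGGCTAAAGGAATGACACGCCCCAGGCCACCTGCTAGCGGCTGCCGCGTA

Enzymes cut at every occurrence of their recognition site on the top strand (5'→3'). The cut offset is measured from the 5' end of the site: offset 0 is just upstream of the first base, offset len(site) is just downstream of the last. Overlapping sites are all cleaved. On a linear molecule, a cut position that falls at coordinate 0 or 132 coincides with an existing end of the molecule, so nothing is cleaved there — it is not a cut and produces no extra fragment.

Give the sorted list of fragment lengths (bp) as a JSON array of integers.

[3,6,7,12,14,15,17,18,20,20]

Scan for sites:
  KluVI ATGACACG/5: at [15, 73, 93] ⇒ [20, 78, 98]
  LmaV GCGGCT/0: at [0, 35, 42, 54, 60, 81, 118] ⇒ [35, 42, 54, 60, 81, 118] (position 0 is a terminus of the linear molecule — no cut)

All cut coordinates (distinct, sorted): [20, 35, 42, 54, 60, 78, 81, 98, 118]

Fragment lengths:
  [0,20): 20 bp
  [20,35): 15 bp
  [35,42): 7 bp
  [42,54): 12 bp
  [54,60): 6 bp
  [60,78): 18 bp
  [78,81): 3 bp
  [81,98): 17 bp
  [98,118): 20 bp
  [118,132): 14 bp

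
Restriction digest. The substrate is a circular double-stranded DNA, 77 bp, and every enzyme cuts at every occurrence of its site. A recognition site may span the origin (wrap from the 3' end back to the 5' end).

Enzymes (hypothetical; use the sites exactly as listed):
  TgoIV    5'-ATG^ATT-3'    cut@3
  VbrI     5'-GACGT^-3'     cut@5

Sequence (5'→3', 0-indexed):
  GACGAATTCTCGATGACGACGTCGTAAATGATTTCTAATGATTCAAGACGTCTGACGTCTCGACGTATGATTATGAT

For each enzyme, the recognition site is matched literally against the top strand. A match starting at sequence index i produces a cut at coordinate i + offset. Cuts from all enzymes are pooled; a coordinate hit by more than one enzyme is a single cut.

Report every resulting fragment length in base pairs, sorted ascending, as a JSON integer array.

[3,7,8,8,10,11,30]

Scan for sites:
  TgoIV (ATGATT, off=3): starts [27, 37, 66] → cuts [30, 40, 69]
  VbrI (GACGT, off=5): starts [17, 46, 53, 61] → cuts [22, 51, 58, 66]

Pooled cuts: [22, 30, 40, 51, 58, 66, 69]

Fragments:
  22→30: 8 bp
  30→40: 10 bp
  40→51: 11 bp
  51→58: 7 bp
  58→66: 8 bp
  66→69: 3 bp
  69→22 (wrap): 77-69+22 = 30 bp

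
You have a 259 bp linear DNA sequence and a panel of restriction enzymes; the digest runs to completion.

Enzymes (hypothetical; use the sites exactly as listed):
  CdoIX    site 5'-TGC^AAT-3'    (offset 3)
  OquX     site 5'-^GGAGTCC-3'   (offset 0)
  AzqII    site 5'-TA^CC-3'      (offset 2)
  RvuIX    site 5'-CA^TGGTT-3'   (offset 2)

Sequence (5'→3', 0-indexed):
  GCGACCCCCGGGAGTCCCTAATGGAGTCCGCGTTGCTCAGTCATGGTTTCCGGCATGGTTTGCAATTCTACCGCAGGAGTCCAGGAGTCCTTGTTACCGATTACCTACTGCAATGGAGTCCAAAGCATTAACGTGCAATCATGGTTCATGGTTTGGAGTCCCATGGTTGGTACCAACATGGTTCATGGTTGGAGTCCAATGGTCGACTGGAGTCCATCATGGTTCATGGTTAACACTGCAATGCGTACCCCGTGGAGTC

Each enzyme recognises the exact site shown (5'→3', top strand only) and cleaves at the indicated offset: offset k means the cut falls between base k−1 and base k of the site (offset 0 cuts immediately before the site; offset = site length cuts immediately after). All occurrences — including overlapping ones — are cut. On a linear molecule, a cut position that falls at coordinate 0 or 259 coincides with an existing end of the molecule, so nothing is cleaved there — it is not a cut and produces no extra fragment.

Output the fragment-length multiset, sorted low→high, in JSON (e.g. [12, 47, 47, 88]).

[3,5,5,5,6,6,7,7,7,7,7,8,8,8,8,9,9,10,11,12,12,12,13,13,18,21,22]

Scan for sites:
  CdoIX (TGCAAT, off=3): starts [60, 108, 133, 236] → cuts [63, 111, 136, 239]
  OquX (GGAGTCC, off=0): starts [10, 22, 75, 83, 114, 154, 190, 208] → cuts [10, 22, 75, 83, 114, 154, 190, 208]
  AzqII (TACC, off=2): starts [68, 94, 101, 170, 245] → cuts [70, 96, 103, 172, 247]
  RvuIX (CATGGTT, off=2): starts [41, 53, 139, 146, 161, 176, 183, 217, 224] → cuts [43, 55, 141, 148, 163, 178, 185, 219, 226]

All cut coordinates (distinct, sorted): [10, 22, 43, 55, 63, 70, 75, 83, 96, 103, 111, 114, 136, 141, 148, 154, 163, 172, 178, 185, 190, 208, 219, 226, 239, 247]

Fragment lengths:
  [0,10): 10 bp
  [10,22): 12 bp
  [22,43): 21 bp
  [43,55): 12 bp
  [55,63): 8 bp
  [63,70): 7 bp
  [70,75): 5 bp
  [75,83): 8 bp
  [83,96): 13 bp
  [96,103): 7 bp
  [103,111): 8 bp
  [111,114): 3 bp
  [114,136): 22 bp
  [136,141): 5 bp
  [141,148): 7 bp
  [148,154): 6 bp
  [154,163): 9 bp
  [163,172): 9 bp
  [172,178): 6 bp
  [178,185): 7 bp
  [185,190): 5 bp
  [190,208): 18 bp
  [208,219): 11 bp
  [219,226): 7 bp
  [226,239): 13 bp
  [239,247): 8 bp
  [247,259): 12 bp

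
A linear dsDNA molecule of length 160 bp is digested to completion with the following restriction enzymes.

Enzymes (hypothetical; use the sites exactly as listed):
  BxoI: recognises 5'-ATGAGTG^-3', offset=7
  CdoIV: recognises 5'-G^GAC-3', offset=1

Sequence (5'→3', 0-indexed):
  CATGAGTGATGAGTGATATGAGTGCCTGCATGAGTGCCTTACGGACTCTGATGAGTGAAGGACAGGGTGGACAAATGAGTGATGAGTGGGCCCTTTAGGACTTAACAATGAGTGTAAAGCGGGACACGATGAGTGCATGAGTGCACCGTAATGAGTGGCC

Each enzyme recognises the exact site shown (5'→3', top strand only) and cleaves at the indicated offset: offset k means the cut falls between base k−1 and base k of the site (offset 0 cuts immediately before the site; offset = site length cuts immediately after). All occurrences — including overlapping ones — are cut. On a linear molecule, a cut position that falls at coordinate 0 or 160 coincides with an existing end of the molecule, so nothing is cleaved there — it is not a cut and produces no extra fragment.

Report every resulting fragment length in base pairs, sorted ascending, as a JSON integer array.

Scan for sites:
  BxoI ATGAGTG/7: at [1, 8, 17, 29, 50, 74, 81, 107, 128, 136, 150] ⇒ [8, 15, 24, 36, 57, 81, 88, 114, 135, 143, 157]
  CdoIV GGAC/1: at [42, 59, 68, 97, 121] ⇒ [43, 60, 69, 98, 122]

All cut coordinates (distinct, sorted): [8, 15, 24, 36, 43, 57, 60, 69, 81, 88, 98, 114, 122, 135, 143, 157]

Fragments:
  [0,8): 8 bp
  [8,15): 7 bp
  [15,24): 9 bp
  [24,36): 12 bp
  [36,43): 7 bp
  [43,57): 14 bp
  [57,60): 3 bp
  [60,69): 9 bp
  [69,81): 12 bp
  [81,88): 7 bp
  [88,98): 10 bp
  [98,114): 16 bp
  [114,122): 8 bp
  [122,135): 13 bp
  [135,143): 8 bp
  [143,157): 14 bp
  [157,160): 3 bp

[3,3,7,7,7,8,8,8,9,9,10,12,12,13,14,14,16]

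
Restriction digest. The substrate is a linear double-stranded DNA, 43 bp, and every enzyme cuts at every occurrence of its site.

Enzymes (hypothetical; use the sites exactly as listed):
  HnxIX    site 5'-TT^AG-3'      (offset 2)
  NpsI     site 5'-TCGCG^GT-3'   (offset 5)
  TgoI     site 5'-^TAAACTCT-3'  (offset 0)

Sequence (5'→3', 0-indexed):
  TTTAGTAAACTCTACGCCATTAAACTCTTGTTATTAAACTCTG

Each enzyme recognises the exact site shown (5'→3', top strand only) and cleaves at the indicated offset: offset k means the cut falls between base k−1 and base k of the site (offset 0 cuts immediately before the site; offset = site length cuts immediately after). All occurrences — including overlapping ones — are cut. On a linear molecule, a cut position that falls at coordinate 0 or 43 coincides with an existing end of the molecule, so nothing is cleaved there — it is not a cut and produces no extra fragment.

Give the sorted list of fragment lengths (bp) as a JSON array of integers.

Per-enzyme occurrences:
  HnxIX TTAG/2: at [1] ⇒ [3]
  NpsI (TCGCGGT, off=5): no sites
  TgoI TAAACTCT/0: at [5, 20, 34] ⇒ [5, 20, 34]

Pooled cuts: [3, 5, 20, 34]

Fragment lengths:
  [0,3): 3 bp
  [3,5): 2 bp
  [5,20): 15 bp
  [20,34): 14 bp
  [34,43): 9 bp

[2,3,9,14,15]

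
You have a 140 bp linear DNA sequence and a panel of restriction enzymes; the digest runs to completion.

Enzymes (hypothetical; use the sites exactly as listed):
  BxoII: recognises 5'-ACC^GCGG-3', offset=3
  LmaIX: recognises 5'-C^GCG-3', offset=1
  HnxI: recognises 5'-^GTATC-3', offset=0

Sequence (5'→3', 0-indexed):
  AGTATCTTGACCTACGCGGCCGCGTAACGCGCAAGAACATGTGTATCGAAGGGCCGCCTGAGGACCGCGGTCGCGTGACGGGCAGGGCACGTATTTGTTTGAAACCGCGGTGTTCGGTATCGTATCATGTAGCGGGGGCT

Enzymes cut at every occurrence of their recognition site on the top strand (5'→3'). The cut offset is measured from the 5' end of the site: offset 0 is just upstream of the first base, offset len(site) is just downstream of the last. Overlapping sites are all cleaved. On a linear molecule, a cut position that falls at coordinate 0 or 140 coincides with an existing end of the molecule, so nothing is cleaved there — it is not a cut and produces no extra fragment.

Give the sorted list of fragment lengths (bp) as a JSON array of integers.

[1,5,6,6,7,10,14,14,19,24,34]

Scan for sites:
  BxoII ACCGCGG/3: at [63, 103] ⇒ [66, 106]
  LmaIX CGCG/1: at [14, 20, 27, 65, 71, 105] ⇒ [15, 21, 28, 66, 72, 106]
  HnxI GTATC/0: at [1, 42, 116, 121] ⇒ [1, 42, 116, 121]

Pooled cuts: [1, 15, 21, 28, 42, 66, 72, 106, 116, 121]

Fragment lengths:
  [0,1): 1 bp
  [1,15): 14 bp
  [15,21): 6 bp
  [21,28): 7 bp
  [28,42): 14 bp
  [42,66): 24 bp
  [66,72): 6 bp
  [72,106): 34 bp
  [106,116): 10 bp
  [116,121): 5 bp
  [121,140): 19 bp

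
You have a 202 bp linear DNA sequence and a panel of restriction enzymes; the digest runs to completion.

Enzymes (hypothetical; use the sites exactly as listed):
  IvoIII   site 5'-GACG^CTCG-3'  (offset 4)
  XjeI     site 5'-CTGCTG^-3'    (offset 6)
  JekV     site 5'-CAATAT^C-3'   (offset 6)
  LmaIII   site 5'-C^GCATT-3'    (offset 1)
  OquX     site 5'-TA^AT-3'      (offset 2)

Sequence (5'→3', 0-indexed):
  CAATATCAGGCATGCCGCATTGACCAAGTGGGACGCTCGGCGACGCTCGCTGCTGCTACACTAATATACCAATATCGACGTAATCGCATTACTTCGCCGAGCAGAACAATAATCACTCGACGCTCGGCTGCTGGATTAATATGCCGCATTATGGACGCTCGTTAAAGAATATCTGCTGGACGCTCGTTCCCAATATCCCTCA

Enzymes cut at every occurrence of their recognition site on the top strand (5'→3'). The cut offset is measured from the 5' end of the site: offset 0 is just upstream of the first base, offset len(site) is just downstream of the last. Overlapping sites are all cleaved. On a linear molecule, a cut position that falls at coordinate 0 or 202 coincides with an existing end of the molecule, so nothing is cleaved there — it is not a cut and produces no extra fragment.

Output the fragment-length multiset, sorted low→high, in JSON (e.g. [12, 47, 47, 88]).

Site scan:
  IvoIII (GACGCTCG, off=4): starts [31, 41, 118, 153, 178] → cuts [35, 45, 122, 157, 182]
  XjeI (CTGCTG, off=6): starts [49, 127, 172] → cuts [55, 133, 178]
  JekV (CAATATC, off=6): starts [0, 69, 190] → cuts [6, 75, 196]
  LmaIII (CGCATT, off=1): starts [15, 84, 144] → cuts [16, 85, 145]
  OquX (TAAT, off=2): starts [61, 80, 109, 136] → cuts [63, 82, 111, 138]

Pooled cuts: [6, 16, 35, 45, 55, 63, 75, 82, 85, 111, 122, 133, 138, 145, 157, 178, 182, 196]

Fragments:
  [0,6): 6 bp
  [6,16): 10 bp
  [16,35): 19 bp
  [35,45): 10 bp
  [45,55): 10 bp
  [55,63): 8 bp
  [63,75): 12 bp
  [75,82): 7 bp
  [82,85): 3 bp
  [85,111): 26 bp
  [111,122): 11 bp
  [122,133): 11 bp
  [133,138): 5 bp
  [138,145): 7 bp
  [145,157): 12 bp
  [157,178): 21 bp
  [178,182): 4 bp
  [182,196): 14 bp
  [196,202): 6 bp

[3,4,5,6,6,7,7,8,10,10,10,11,11,12,12,14,19,21,26]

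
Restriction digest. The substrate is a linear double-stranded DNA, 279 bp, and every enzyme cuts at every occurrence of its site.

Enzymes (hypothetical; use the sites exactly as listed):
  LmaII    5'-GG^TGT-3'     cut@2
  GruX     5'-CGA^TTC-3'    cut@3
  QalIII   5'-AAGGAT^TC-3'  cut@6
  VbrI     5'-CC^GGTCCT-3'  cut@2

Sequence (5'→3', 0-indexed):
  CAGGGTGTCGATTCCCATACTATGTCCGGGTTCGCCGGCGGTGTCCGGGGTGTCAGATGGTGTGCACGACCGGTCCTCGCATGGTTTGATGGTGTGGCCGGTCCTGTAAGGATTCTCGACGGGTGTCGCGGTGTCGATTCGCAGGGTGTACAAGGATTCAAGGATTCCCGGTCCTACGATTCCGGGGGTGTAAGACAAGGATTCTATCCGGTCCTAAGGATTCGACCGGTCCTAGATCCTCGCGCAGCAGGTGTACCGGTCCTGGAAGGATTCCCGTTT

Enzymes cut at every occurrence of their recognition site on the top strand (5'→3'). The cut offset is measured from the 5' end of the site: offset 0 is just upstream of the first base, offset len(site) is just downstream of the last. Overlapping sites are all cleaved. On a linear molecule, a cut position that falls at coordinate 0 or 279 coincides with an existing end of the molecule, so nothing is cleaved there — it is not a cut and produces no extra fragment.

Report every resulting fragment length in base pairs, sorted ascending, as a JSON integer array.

[4,5,6,6,6,6,7,7,8,8,8,9,9,9,10,10,10,11,11,12,14,14,14,21,24,30]

Per-enzyme occurrences:
  LmaII GGTGT/2: at [3, 39, 48, 58, 90, 121, 129, 144, 186, 249] ⇒ [5, 41, 50, 60, 92, 123, 131, 146, 188, 251]
  GruX CGATTC/3: at [8, 134, 176] ⇒ [11, 137, 179]
  QalIII AAGGATTC/6: at [107, 151, 159, 196, 215, 265] ⇒ [113, 157, 165, 202, 221, 271]
  VbrI CCGGTCCT/2: at [69, 97, 167, 207, 225, 255] ⇒ [71, 99, 169, 209, 227, 257]

All cut coordinates (distinct, sorted): [5, 11, 41, 50, 60, 71, 92, 99, 113, 123, 131, 137, 146, 157, 165, 169, 179, 188, 202, 209, 221, 227, 251, 257, 271]

Fragments:
  [0,5): 5 bp
  [5,11): 6 bp
  [11,41): 30 bp
  [41,50): 9 bp
  [50,60): 10 bp
  [60,71): 11 bp
  [71,92): 21 bp
  [92,99): 7 bp
  [99,113): 14 bp
  [113,123): 10 bp
  [123,131): 8 bp
  [131,137): 6 bp
  [137,146): 9 bp
  [146,157): 11 bp
  [157,165): 8 bp
  [165,169): 4 bp
  [169,179): 10 bp
  [179,188): 9 bp
  [188,202): 14 bp
  [202,209): 7 bp
  [209,221): 12 bp
  [221,227): 6 bp
  [227,251): 24 bp
  [251,257): 6 bp
  [257,271): 14 bp
  [271,279): 8 bp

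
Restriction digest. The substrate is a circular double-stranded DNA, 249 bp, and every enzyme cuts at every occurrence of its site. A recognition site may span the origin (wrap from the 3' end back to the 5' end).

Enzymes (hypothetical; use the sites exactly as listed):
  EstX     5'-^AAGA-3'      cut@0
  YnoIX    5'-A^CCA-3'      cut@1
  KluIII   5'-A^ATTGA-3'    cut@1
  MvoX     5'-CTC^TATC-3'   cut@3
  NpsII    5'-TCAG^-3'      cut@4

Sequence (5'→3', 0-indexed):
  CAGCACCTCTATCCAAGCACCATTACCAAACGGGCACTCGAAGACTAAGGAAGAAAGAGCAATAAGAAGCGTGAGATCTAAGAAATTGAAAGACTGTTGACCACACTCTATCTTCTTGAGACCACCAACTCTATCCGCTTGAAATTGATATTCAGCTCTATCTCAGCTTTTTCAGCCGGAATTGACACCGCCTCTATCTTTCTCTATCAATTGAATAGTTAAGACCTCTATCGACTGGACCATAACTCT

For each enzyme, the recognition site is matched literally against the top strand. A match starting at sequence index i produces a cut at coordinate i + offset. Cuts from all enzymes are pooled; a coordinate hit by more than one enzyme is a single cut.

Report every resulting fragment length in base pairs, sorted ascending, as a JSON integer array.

Site scan:
  EstX (AAGA, off=0): starts [40, 50, 54, 63, 79, 89, 220] → cuts [40, 50, 54, 63, 79, 89, 220]
  YnoIX (ACCA, off=1): starts [18, 24, 99, 120, 123, 238] → cuts [19, 25, 100, 121, 124, 239]
  KluIII (AATTGA, off=1): starts [83, 142, 179, 208] → cuts [84, 143, 180, 209]
  MvoX (CTCTATC, off=3): starts [6, 105, 128, 155, 191, 201, 225] → cuts [9, 108, 131, 158, 194, 204, 228]
  NpsII (TCAG, off=4): starts [151, 162, 171, 248] → cuts [3, 155, 166, 175]

All cut coordinates (distinct, sorted): [3, 9, 19, 25, 40, 50, 54, 63, 79, 84, 89, 100, 108, 121, 124, 131, 143, 155, 158, 166, 175, 180, 194, 204, 209, 220, 228, 239]

Fragment lengths:
  3→9: 6 bp
  9→19: 10 bp
  19→25: 6 bp
  25→40: 15 bp
  40→50: 10 bp
  50→54: 4 bp
  54→63: 9 bp
  63→79: 16 bp
  79→84: 5 bp
  84→89: 5 bp
  89→100: 11 bp
  100→108: 8 bp
  108→121: 13 bp
  121→124: 3 bp
  124→131: 7 bp
  131→143: 12 bp
  143→155: 12 bp
  155→158: 3 bp
  158→166: 8 bp
  166→175: 9 bp
  175→180: 5 bp
  180→194: 14 bp
  194→204: 10 bp
  204→209: 5 bp
  209→220: 11 bp
  220→228: 8 bp
  228→239: 11 bp
  239→3 (wrap): 249-239+3 = 13 bp

[3,3,4,5,5,5,5,6,6,7,8,8,8,9,9,10,10,10,11,11,11,12,12,13,13,14,15,16]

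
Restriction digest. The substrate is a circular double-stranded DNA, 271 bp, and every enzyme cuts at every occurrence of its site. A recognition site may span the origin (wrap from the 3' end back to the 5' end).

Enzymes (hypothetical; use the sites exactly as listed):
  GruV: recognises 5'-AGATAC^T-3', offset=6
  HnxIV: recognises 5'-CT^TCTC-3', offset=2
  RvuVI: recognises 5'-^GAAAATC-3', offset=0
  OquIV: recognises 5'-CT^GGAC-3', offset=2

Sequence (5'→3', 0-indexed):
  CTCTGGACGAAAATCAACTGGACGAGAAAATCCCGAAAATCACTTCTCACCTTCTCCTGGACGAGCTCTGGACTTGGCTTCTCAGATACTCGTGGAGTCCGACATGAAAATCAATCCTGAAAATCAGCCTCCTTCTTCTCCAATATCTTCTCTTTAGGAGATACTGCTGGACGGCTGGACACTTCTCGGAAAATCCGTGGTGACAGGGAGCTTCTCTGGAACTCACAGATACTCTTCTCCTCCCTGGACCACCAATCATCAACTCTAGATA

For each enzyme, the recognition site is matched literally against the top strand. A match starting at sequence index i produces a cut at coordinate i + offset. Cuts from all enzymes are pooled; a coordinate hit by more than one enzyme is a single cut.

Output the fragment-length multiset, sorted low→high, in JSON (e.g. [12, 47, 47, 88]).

[3,3,4,4,5,6,6,7,8,8,9,10,10,10,10,11,11,12,13,16,16,18,20,24,27]

Site scan:
  GruV AGATACT/6: at [83, 158, 226, 266] ⇒ [1, 89, 164, 232]
  HnxIV CTTCTC/2: at [42, 50, 77, 134, 146, 181, 210, 233] ⇒ [44, 52, 79, 136, 148, 183, 212, 235]
  RvuVI GAAAATC/0: at [8, 25, 34, 105, 118, 188] ⇒ [8, 25, 34, 105, 118, 188]
  OquIV CTGGAC/2: at [2, 17, 56, 67, 166, 174, 243] ⇒ [4, 19, 58, 69, 168, 176, 245]

Pooled cuts: [1, 4, 8, 19, 25, 34, 44, 52, 58, 69, 79, 89, 105, 118, 136, 148, 164, 168, 176, 183, 188, 212, 232, 235, 245]

Fragment lengths:
  1→4: 3 bp
  4→8: 4 bp
  8→19: 11 bp
  19→25: 6 bp
  25→34: 9 bp
  34→44: 10 bp
  44→52: 8 bp
  52→58: 6 bp
  58→69: 11 bp
  69→79: 10 bp
  79→89: 10 bp
  89→105: 16 bp
  105→118: 13 bp
  118→136: 18 bp
  136→148: 12 bp
  148→164: 16 bp
  164→168: 4 bp
  168→176: 8 bp
  176→183: 7 bp
  183→188: 5 bp
  188→212: 24 bp
  212→232: 20 bp
  232→235: 3 bp
  235→245: 10 bp
  245→1 (wrap): 271-245+1 = 27 bp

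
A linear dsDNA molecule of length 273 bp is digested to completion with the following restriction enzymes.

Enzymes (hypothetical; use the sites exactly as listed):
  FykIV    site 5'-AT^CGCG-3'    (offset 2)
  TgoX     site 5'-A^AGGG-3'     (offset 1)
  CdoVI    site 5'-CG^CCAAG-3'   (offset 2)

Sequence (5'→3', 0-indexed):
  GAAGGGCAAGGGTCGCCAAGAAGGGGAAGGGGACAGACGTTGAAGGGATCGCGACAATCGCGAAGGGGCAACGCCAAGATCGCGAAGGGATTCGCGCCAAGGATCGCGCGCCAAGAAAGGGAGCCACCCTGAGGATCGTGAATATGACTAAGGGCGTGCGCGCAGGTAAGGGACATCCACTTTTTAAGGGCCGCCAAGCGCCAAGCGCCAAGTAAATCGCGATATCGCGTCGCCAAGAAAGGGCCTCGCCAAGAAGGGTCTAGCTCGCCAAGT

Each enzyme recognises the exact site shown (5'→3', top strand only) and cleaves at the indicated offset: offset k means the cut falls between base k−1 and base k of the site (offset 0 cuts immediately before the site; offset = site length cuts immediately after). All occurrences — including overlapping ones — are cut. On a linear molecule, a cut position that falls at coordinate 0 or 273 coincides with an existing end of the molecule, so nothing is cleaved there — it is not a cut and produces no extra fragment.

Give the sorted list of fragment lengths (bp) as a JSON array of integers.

[2,5,5,6,6,6,6,6,6,6,7,7,7,7,7,7,7,7,8,8,9,9,10,10,11,13,16,18,18,33]

Per-enzyme occurrences:
  FykIV (ATCGCG, off=2): starts [47, 56, 78, 102, 215, 223] → cuts [49, 58, 80, 104, 217, 225]
  TgoX (AAGGG, off=1): starts [1, 7, 20, 26, 42, 62, 84, 116, 149, 167, 185, 238, 253] → cuts [2, 8, 21, 27, 43, 63, 85, 117, 150, 168, 186, 239, 254]
  CdoVI (CGCCAAG, off=2): starts [13, 71, 94, 108, 191, 198, 205, 230, 246, 265] → cuts [15, 73, 96, 110, 193, 200, 207, 232, 248, 267]

All cut coordinates (distinct, sorted): [2, 8, 15, 21, 27, 43, 49, 58, 63, 73, 80, 85, 96, 104, 110, 117, 150, 168, 186, 193, 200, 207, 217, 225, 232, 239, 248, 254, 267]

Fragments:
  [0,2): 2 bp
  [2,8): 6 bp
  [8,15): 7 bp
  [15,21): 6 bp
  [21,27): 6 bp
  [27,43): 16 bp
  [43,49): 6 bp
  [49,58): 9 bp
  [58,63): 5 bp
  [63,73): 10 bp
  [73,80): 7 bp
  [80,85): 5 bp
  [85,96): 11 bp
  [96,104): 8 bp
  [104,110): 6 bp
  [110,117): 7 bp
  [117,150): 33 bp
  [150,168): 18 bp
  [168,186): 18 bp
  [186,193): 7 bp
  [193,200): 7 bp
  [200,207): 7 bp
  [207,217): 10 bp
  [217,225): 8 bp
  [225,232): 7 bp
  [232,239): 7 bp
  [239,248): 9 bp
  [248,254): 6 bp
  [254,267): 13 bp
  [267,273): 6 bp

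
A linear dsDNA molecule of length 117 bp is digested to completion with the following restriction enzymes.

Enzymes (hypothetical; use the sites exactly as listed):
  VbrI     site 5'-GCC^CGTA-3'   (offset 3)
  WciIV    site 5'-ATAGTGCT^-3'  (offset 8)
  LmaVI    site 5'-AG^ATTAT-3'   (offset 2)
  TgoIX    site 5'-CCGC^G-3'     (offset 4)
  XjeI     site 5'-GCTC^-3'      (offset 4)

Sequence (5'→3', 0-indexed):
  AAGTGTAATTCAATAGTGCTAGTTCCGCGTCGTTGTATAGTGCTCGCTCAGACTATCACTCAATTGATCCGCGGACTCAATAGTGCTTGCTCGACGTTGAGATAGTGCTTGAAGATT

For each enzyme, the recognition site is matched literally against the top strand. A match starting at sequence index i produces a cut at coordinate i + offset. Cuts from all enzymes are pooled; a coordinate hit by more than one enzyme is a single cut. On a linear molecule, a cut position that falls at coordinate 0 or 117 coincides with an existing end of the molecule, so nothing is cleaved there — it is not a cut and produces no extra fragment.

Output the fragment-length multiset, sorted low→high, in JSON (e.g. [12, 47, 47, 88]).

Scan for sites:
  VbrI (GCCCGTA, off=3): no sites
  WciIV (ATAGTGCT, off=8): starts [12, 36, 79, 101] → cuts [20, 44, 87, 109]
  LmaVI (AGATTAT, off=2): no sites
  TgoIX (CCGCG, off=4): starts [24, 68] → cuts [28, 72]
  XjeI (GCTC, off=4): starts [41, 45, 88] → cuts [45, 49, 92]

All cut coordinates (distinct, sorted): [20, 28, 44, 45, 49, 72, 87, 92, 109]

Fragment lengths:
  [0,20): 20 bp
  [20,28): 8 bp
  [28,44): 16 bp
  [44,45): 1 bp
  [45,49): 4 bp
  [49,72): 23 bp
  [72,87): 15 bp
  [87,92): 5 bp
  [92,109): 17 bp
  [109,117): 8 bp

[1,4,5,8,8,15,16,17,20,23]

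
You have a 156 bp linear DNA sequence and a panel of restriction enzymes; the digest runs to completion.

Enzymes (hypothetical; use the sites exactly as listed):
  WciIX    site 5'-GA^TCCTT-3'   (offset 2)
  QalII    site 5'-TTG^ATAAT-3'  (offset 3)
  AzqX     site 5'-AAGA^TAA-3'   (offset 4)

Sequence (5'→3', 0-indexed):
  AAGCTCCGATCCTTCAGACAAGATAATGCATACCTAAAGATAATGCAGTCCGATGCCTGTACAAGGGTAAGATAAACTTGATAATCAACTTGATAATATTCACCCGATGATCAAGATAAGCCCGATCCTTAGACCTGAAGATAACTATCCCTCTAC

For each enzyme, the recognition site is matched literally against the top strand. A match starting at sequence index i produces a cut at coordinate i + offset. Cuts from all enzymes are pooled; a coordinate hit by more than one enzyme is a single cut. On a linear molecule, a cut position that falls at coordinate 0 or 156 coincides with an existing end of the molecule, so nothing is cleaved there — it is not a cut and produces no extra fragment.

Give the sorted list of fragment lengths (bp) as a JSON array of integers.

[8,9,9,12,14,15,16,17,24,32]

Site scan:
  WciIX GATCCTT/2: at [7, 123] ⇒ [9, 125]
  QalII TTGATAAT/3: at [77, 89] ⇒ [80, 92]
  AzqX AAGATAA/4: at [19, 36, 68, 112, 137] ⇒ [23, 40, 72, 116, 141]

Pooled cuts: [9, 23, 40, 72, 80, 92, 116, 125, 141]

Fragments:
  [0,9): 9 bp
  [9,23): 14 bp
  [23,40): 17 bp
  [40,72): 32 bp
  [72,80): 8 bp
  [80,92): 12 bp
  [92,116): 24 bp
  [116,125): 9 bp
  [125,141): 16 bp
  [141,156): 15 bp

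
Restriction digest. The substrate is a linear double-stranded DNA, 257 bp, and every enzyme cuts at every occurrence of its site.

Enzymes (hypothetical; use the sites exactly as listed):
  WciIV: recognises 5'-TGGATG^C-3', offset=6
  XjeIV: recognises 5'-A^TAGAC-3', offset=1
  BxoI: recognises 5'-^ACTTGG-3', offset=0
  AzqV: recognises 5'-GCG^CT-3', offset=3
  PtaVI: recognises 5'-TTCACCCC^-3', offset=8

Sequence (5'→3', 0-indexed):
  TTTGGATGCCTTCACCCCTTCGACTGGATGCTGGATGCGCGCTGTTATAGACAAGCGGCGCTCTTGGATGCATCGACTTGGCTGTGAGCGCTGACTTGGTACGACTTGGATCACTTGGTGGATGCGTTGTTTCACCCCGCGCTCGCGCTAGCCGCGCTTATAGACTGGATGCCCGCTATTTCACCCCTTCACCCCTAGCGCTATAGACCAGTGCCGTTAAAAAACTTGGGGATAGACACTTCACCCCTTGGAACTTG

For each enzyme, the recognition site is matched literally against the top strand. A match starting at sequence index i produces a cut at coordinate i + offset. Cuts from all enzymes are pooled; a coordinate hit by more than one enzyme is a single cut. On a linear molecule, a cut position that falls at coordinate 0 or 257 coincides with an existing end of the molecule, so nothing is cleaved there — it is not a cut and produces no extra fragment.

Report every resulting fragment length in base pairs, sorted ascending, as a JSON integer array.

[3,3,3,4,4,5,5,6,6,7,8,8,9,9,9,10,10,10,10,11,12,12,13,14,15,15,16,20]

Site scan:
  WciIV TGGATGC/6: at [2, 24, 31, 64, 118, 165] ⇒ [8, 30, 37, 70, 124, 171]
  XjeIV ATAGAC/1: at [46, 159, 202, 231] ⇒ [47, 160, 203, 232]
  BxoI ACTTGG/0: at [75, 93, 103, 112, 223] ⇒ [75, 93, 103, 112, 223]
  AzqV GCGCT/3: at [38, 57, 87, 138, 144, 153, 197] ⇒ [41, 60, 90, 141, 147, 156, 200]
  PtaVI TTCACCCC/8: at [10, 130, 179, 187, 239] ⇒ [18, 138, 187, 195, 247]

Pooled cuts: [8, 18, 30, 37, 41, 47, 60, 70, 75, 90, 93, 103, 112, 124, 138, 141, 147, 156, 160, 171, 187, 195, 200, 203, 223, 232, 247]

Fragments:
  [0,8): 8 bp
  [8,18): 10 bp
  [18,30): 12 bp
  [30,37): 7 bp
  [37,41): 4 bp
  [41,47): 6 bp
  [47,60): 13 bp
  [60,70): 10 bp
  [70,75): 5 bp
  [75,90): 15 bp
  [90,93): 3 bp
  [93,103): 10 bp
  [103,112): 9 bp
  [112,124): 12 bp
  [124,138): 14 bp
  [138,141): 3 bp
  [141,147): 6 bp
  [147,156): 9 bp
  [156,160): 4 bp
  [160,171): 11 bp
  [171,187): 16 bp
  [187,195): 8 bp
  [195,200): 5 bp
  [200,203): 3 bp
  [203,223): 20 bp
  [223,232): 9 bp
  [232,247): 15 bp
  [247,257): 10 bp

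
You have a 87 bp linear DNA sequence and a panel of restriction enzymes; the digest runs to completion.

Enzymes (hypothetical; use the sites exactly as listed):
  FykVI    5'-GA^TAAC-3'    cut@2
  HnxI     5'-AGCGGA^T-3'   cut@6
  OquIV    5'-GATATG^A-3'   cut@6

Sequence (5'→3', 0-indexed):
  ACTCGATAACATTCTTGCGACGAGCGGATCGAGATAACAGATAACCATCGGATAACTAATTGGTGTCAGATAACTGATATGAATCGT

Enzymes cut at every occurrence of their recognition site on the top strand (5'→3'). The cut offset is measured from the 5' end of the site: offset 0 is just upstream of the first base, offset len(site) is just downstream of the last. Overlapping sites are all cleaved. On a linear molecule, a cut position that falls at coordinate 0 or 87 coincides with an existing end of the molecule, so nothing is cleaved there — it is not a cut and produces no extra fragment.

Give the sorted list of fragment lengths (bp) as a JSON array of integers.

[6,6,6,7,11,11,18,22]

Per-enzyme occurrences:
  FykVI (GATAAC, off=2): starts [4, 32, 39, 50, 68] → cuts [6, 34, 41, 52, 70]
  HnxI (AGCGGAT, off=6): starts [22] → cuts [28]
  OquIV (GATATGA, off=6): starts [75] → cuts [81]

All cut coordinates (distinct, sorted): [6, 28, 34, 41, 52, 70, 81]

Fragments:
  [0,6): 6 bp
  [6,28): 22 bp
  [28,34): 6 bp
  [34,41): 7 bp
  [41,52): 11 bp
  [52,70): 18 bp
  [70,81): 11 bp
  [81,87): 6 bp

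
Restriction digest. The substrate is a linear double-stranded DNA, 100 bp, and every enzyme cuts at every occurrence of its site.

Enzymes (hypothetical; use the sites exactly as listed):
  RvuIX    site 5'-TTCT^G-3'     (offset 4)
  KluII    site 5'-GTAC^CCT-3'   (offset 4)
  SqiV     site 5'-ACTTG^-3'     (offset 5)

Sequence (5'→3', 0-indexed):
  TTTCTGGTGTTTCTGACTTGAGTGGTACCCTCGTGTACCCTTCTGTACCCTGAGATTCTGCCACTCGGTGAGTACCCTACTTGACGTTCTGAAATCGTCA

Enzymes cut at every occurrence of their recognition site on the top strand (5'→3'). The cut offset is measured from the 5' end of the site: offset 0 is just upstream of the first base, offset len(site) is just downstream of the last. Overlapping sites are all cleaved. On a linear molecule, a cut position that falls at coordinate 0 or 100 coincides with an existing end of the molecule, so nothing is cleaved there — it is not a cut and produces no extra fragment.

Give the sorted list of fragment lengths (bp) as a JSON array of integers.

[4,5,6,6,7,8,8,9,10,10,11,16]

Site scan:
  RvuIX TTCTG/4: at [1, 10, 40, 55, 86] ⇒ [5, 14, 44, 59, 90]
  KluII GTACCCT/4: at [24, 34, 44, 71] ⇒ [28, 38, 48, 75]
  SqiV ACTTG/5: at [15, 78] ⇒ [20, 83]

All cut coordinates (distinct, sorted): [5, 14, 20, 28, 38, 44, 48, 59, 75, 83, 90]

Fragment lengths:
  [0,5): 5 bp
  [5,14): 9 bp
  [14,20): 6 bp
  [20,28): 8 bp
  [28,38): 10 bp
  [38,44): 6 bp
  [44,48): 4 bp
  [48,59): 11 bp
  [59,75): 16 bp
  [75,83): 8 bp
  [83,90): 7 bp
  [90,100): 10 bp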